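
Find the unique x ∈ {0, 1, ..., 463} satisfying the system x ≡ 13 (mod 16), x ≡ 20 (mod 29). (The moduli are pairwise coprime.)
x ≡ 397 (mod 464); the representative in [0, 464) is 397

The moduli 16, 29 are pairwise coprime, so by the CRT there is a unique solution mod 16·29 = 464.
Solve by successive substitution. Start with x ≡ 13 (mod 16).
  Combine with x ≡ 20 (mod 29): write x = 13 + 16·t and require 13 + 16·t ≡ 20 (mod 29), i.e. 16·t ≡ 20 − 13 ≡ 7 (mod 29). Since 16^(−1) ≡ 20 (mod 29), t ≡ 20·7 ≡ 24 (mod 29). So x ≡ 13 + 16·24 = 397 (mod 464).
Unique solution in [0, 464): x = 397.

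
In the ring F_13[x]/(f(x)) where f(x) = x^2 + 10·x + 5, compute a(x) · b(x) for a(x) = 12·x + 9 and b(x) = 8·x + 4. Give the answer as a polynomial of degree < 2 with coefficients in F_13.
Multiply as integer polynomials: a · b = 96·x^2 + 120·x + 36. Reducing coefficients mod 13: a · b ≡ 5·x^2 + 3·x + 10. Now divide by f(x) = x^2 + 10·x + 5 in F_13[x], eliminating the leading term at each step:
  leading term 5·x^2: subtract (5)·f(x) = 5·x^2 + 11·x + 12, leaving 5·x + 11 (coefficients mod 13)
The degree is now < 2, so this is the remainder. Hence a · b ≡ 5·x + 11 in F_13[x]/(f).

Final answer: a · b ≡ 5·x + 11 (mod f(x))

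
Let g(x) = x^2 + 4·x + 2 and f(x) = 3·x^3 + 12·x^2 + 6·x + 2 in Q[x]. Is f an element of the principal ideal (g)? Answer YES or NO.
In Q[x] the ideal (g) consists of all multiples of g, so f ∈ (g) iff g | f, i.e. iff the remainder of f on division by g is 0. Divide f by g (g is monic, so eliminate the leading term of the running remainder at each step):
  leading term 3·x^3: subtract (3·x)·g(x) = 3·x^3 + 12·x^2 + 6·x, leaving 2
The remainder r(x) = 2 ≠ 0 (and deg r < deg g), so g ∤ f, i.e. f ∉ (g).

Final answer: NO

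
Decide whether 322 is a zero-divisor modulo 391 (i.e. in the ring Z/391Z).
gcd(322, 391) = 23 > 1, so 322 is not a unit in Z/391Z. In Z/nZ every nonzero non-unit is a zero-divisor: explicitly, take b = 391/gcd = 17 ≠ 0 (mod 391); then 322·17 = 5474 = 14·391, i.e. 322·17 ≡ 0 (mod 391). So 322 is a zero-divisor.

Final answer: YES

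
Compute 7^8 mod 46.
35

Use repeated squaring. Binary(8) = 1000. Walk through the bits of the exponent 8 left-to-right: at each bit after the leading one, square the running value, then multiply by 7 if the bit is 1 (always reducing mod 46):
  bit 1 = 1 (leading): start with 7.
  bit 2 = 0: square 7^2 = 49 ≡ 3 (mod 46).
  bit 3 = 0: square 3^2 = 9 (mod 46).
  bit 4 = 0: square 9^2 = 81 ≡ 35 (mod 46).
Final value: 7^8 ≡ 35 (mod 46).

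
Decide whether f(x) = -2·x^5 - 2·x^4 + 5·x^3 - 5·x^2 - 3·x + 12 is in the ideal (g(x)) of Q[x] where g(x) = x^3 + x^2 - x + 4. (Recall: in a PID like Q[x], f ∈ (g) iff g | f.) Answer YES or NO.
YES

In Q[x] the ideal (g) consists of all multiples of g, so f ∈ (g) iff g | f, i.e. iff the remainder of f on division by g is 0. Divide f by g (g is monic, so eliminate the leading term of the running remainder at each step):
  leading term -2·x^5: subtract (-2·x^2)·g(x) = -2·x^5 - 2·x^4 + 2·x^3 - 8·x^2, leaving 3·x^3 + 3·x^2 - 3·x + 12
  leading term 3·x^3: subtract (3)·g(x) = 3·x^3 + 3·x^2 - 3·x + 12, leaving 0
The remainder is 0, so f(x) = g(x) · h(x) with h(x) = 3 - 2·x^2. Hence g | f, i.e. f ∈ (g).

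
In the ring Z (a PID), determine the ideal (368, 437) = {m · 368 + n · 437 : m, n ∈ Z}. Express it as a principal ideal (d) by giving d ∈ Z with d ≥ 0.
In the PID Z, (a, b) is generated by gcd(a, b). Compute gcd(437, 368) with the extended Euclidean algorithm, tracking rows (r, s, t) with s·437 + t·368 = r:
  row A: (437, 1, 0)   [1·437 + 0·368 = 437]
  row B: (368, 0, 1)   [0·437 + 1·368 = 368]
  437 = 1·368 + 69   → row C = row A − 1·row B = (69, 1, −1)   [check: 1·437 − 1·368 = 69]
  368 = 5·69 + 23   → row D = row B − 5·row C = (23, −5, 6)   [check: −5·437 + 6·368 = 23]
  69 = 3·23 + 0   → remainder 0, stop. gcd = 23 (last nonzero row D).
So gcd(368, 437) = 23, with Bézout identity −5·437 + 6·368 = 23. Containment (⊇): the Bézout identity exhibits 23 as an element of (368, 437), giving (23) ⊆ (368, 437). Containment (⊆): since 23 | 368 and 23 | 437 (368 = 23·16, 437 = 23·19), every Z-linear combination of 368 and 437 is divisible by 23, so (368, 437) ⊆ (23). Therefore (368, 437) = (23), d = 23.

Final answer: (368, 437) = (23); d = 23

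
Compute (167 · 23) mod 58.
Reduce the factors first: 167 ≡ 51 (mod 58), so 167 · 23 ≡ 51 · 23 (mod 58). 51 · 23 = 1173. Dividing by 58: 1173 = 20·58 + 13. So (167 · 23) mod 58 = 13.

Final answer: 13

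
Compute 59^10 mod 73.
67

Use repeated squaring. Binary(10) = 1010. Walk through the bits of the exponent 10 left-to-right: at each bit after the leading one, square the running value, then multiply by 59 if the bit is 1 (always reducing mod 73):
  bit 1 = 1 (leading): start with 59.
  bit 2 = 0: square 59^2 = 3481 ≡ 50 (mod 73).
  bit 3 = 1: square 50^2 = 2500 ≡ 18; bit is 1, so multiply 18·59 = 1062 ≡ 40 (mod 73).
  bit 4 = 0: square 40^2 = 1600 ≡ 67 (mod 73).
Final value: 59^10 ≡ 67 (mod 73).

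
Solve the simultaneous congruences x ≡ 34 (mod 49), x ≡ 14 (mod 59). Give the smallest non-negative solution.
The moduli 49, 59 are pairwise coprime, so by the CRT there is a unique solution mod 49·59 = 2891.
Solve by successive substitution. Start with x ≡ 34 (mod 49).
  Combine with x ≡ 14 (mod 59): write x = 34 + 49·t and require 34 + 49·t ≡ 14 (mod 59), i.e. 49·t ≡ 14 − 34 ≡ 39 (mod 59). Since 49^(−1) ≡ 53 (mod 59), t ≡ 53·39 ≡ 2 (mod 59). So x ≡ 34 + 49·2 = 132 (mod 2891).
Unique solution in [0, 2891): x = 132.

Final answer: x ≡ 132 (mod 2891); the representative in [0, 2891) is 132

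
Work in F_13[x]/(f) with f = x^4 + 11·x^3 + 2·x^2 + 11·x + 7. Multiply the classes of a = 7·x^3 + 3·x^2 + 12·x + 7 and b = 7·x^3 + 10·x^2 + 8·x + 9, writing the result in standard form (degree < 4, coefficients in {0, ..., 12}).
a · b ≡ 5·x^3 + 4·x^2 + x + 7 (mod f(x))

Multiply as integer polynomials: a · b = 49·x^6 + 91·x^5 + 170·x^4 + 256·x^3 + 193·x^2 + 164·x + 63. Reducing coefficients mod 13: a · b ≡ 10·x^6 + x^4 + 9·x^3 + 11·x^2 + 8·x + 11. Now divide by f(x) = x^4 + 11·x^3 + 2·x^2 + 11·x + 7 in F_13[x], eliminating the leading term at each step:
  leading term 10·x^6: subtract (10·x^2)·f(x) = 10·x^6 + 6·x^5 + 7·x^4 + 6·x^3 + 5·x^2, leaving 7·x^5 + 7·x^4 + 3·x^3 + 6·x^2 + 8·x + 11 (coefficients mod 13)
  leading term 7·x^5: subtract (7·x)·f(x) = 7·x^5 + 12·x^4 + x^3 + 12·x^2 + 10·x, leaving 8·x^4 + 2·x^3 + 7·x^2 + 11·x + 11 (coefficients mod 13)
  leading term 8·x^4: subtract (8)·f(x) = 8·x^4 + 10·x^3 + 3·x^2 + 10·x + 4, leaving 5·x^3 + 4·x^2 + x + 7 (coefficients mod 13)
The degree is now < 4, so this is the remainder. Hence a · b ≡ 5·x^3 + 4·x^2 + x + 7 in F_13[x]/(f).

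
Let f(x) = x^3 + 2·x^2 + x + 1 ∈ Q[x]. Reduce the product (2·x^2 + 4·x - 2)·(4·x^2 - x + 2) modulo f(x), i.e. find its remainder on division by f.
a · b ≡ -12·x^2 + 4·x - 2 (mod f(x))

First multiply in Q[x] without reducing: a · b = 8·x^4 + 14·x^3 - 8·x^2 + 10·x - 4. Now divide by f(x) = x^3 + 2·x^2 + x + 1, eliminating the leading term at each step:
  leading term 8·x^4: subtract (8·x)·f(x) = 8·x^4 + 16·x^3 + 8·x^2 + 8·x, leaving -2·x^3 - 16·x^2 + 2·x - 4
  leading term -2·x^3: subtract (-2)·f(x) = -2·x^3 - 4·x^2 - 2·x - 2, leaving -12·x^2 + 4·x - 2
The degree is now < 3, so this is the remainder. Hence a · b ≡ -12·x^2 + 4·x - 2 in Q[x]/(f).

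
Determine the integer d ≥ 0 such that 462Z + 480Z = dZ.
In the PID Z, (a, b) is generated by gcd(a, b). Compute gcd(480, 462) with the extended Euclidean algorithm, tracking rows (r, s, t) with s·480 + t·462 = r:
  row A: (480, 1, 0)   [1·480 + 0·462 = 480]
  row B: (462, 0, 1)   [0·480 + 1·462 = 462]
  480 = 1·462 + 18   → row C = row A − 1·row B = (18, 1, −1)   [check: 1·480 − 1·462 = 18]
  462 = 25·18 + 12   → row D = row B − 25·row C = (12, −25, 26)   [check: −25·480 + 26·462 = 12]
  18 = 1·12 + 6   → row E = row C − 1·row D = (6, 26, −27)   [check: 26·480 − 27·462 = 6]
  12 = 2·6 + 0   → remainder 0, stop. gcd = 6 (last nonzero row E).
So gcd(462, 480) = 6, with Bézout identity 26·480 − 27·462 = 6. Containment (⊇): the Bézout identity exhibits 6 as an element of (462, 480), giving (6) ⊆ (462, 480). Containment (⊆): since 6 | 462 and 6 | 480 (462 = 6·77, 480 = 6·80), every Z-linear combination of 462 and 480 is divisible by 6, so (462, 480) ⊆ (6). Therefore (462, 480) = (6), d = 6.

Final answer: (462, 480) = (6); d = 6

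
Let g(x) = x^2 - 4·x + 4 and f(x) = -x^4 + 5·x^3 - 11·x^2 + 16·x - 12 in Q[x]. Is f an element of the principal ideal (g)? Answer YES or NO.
In Q[x] the ideal (g) consists of all multiples of g, so f ∈ (g) iff g | f, i.e. iff the remainder of f on division by g is 0. Divide f by g (g is monic, so eliminate the leading term of the running remainder at each step):
  leading term -x^4: subtract (-x^2)·g(x) = -x^4 + 4·x^3 - 4·x^2, leaving x^3 - 7·x^2 + 16·x - 12
  leading term x^3: subtract (x)·g(x) = x^3 - 4·x^2 + 4·x, leaving -3·x^2 + 12·x - 12
  leading term -3·x^2: subtract (-3)·g(x) = -3·x^2 + 12·x - 12, leaving 0
The remainder is 0, so f(x) = g(x) · h(x) with h(x) = -x^2 + x - 3. Hence g | f, i.e. f ∈ (g).

Final answer: YES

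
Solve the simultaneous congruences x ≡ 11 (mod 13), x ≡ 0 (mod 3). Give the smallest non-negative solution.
x ≡ 24 (mod 39); the representative in [0, 39) is 24

The moduli 13, 3 are pairwise coprime, so by the CRT there is a unique solution mod 13·3 = 39.
Solve by successive substitution. Start with x ≡ 11 (mod 13).
  Combine with x ≡ 0 (mod 3): write x = 11 + 13·t and require 11 + 13·t ≡ 0 (mod 3), i.e. 13·t ≡ 0 − 11 ≡ 1 (mod 3). Since 13^(−1) ≡ 1 (mod 3) (13 ≡ 1 (mod 3)), t ≡ 1·1 ≡ 1 (mod 3). So x ≡ 11 + 13·1 = 24 (mod 39).
Unique solution in [0, 39): x = 24.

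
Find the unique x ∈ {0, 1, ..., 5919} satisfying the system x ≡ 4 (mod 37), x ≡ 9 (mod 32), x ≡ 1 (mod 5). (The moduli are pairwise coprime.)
The moduli 37, 32, 5 are pairwise coprime, so by the CRT there is a unique solution mod 37·32·5 = 5920.
Solve by successive substitution. Start with x ≡ 4 (mod 37).
  Combine with x ≡ 9 (mod 32): write x = 4 + 37·t and require 4 + 37·t ≡ 9 (mod 32), i.e. 37·t ≡ 9 − 4 ≡ 5 (mod 32). Since 37^(−1) ≡ 13 (mod 32) (37 ≡ 5 (mod 32)), t ≡ 13·5 ≡ 1 (mod 32). So x ≡ 4 + 37·1 = 41 (mod 1184).
  Combine with x ≡ 1 (mod 5): write x = 41 + 1184·t and require 41 + 1184·t ≡ 1 (mod 5), i.e. 1184·t ≡ 1 − 41 ≡ 0 (mod 5). Since 1184^(−1) ≡ 4 (mod 5) (1184 ≡ 4 (mod 5)), t ≡ 4·0 ≡ 0 (mod 5). So x ≡ 41 + 1184·0 = 41 (mod 5920).
Unique solution in [0, 5920): x = 41.

Final answer: x ≡ 41 (mod 5920); the representative in [0, 5920) is 41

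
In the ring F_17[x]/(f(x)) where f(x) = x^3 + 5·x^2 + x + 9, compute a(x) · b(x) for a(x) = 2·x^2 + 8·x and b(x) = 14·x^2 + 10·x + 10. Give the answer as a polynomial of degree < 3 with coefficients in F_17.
Multiply as integer polynomials: a · b = 28·x^4 + 132·x^3 + 100·x^2 + 80·x. Reducing coefficients mod 17: a · b ≡ 11·x^4 + 13·x^3 + 15·x^2 + 12·x. Now divide by f(x) = x^3 + 5·x^2 + x + 9 in F_17[x], eliminating the leading term at each step:
  leading term 11·x^4: subtract (11·x)·f(x) = 11·x^4 + 4·x^3 + 11·x^2 + 14·x, leaving 9·x^3 + 4·x^2 + 15·x (coefficients mod 17)
  leading term 9·x^3: subtract (9)·f(x) = 9·x^3 + 11·x^2 + 9·x + 13, leaving 10·x^2 + 6·x + 4 (coefficients mod 17)
The degree is now < 3, so this is the remainder. Hence a · b ≡ 10·x^2 + 6·x + 4 in F_17[x]/(f).

Final answer: a · b ≡ 10·x^2 + 6·x + 4 (mod f(x))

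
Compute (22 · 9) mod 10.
8

Reduce the factors first: 22 ≡ 2 (mod 10), so 22 · 9 ≡ 2 · 9 (mod 10). 2 · 9 = 18. Dividing by 10: 18 = 1·10 + 8. So (22 · 9) mod 10 = 8.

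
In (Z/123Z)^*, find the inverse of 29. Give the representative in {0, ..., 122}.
Apply the extended Euclidean algorithm to (123, 29), tracking rows (r, s, t) with s·123 + t·29 = r. Each division r_prev = q·r_cur + r_new produces the new row as (previous row) − q·(current row):
  row A: (123, 1, 0)   [1·123 + 0·29 = 123]
  row B: (29, 0, 1)   [0·123 + 1·29 = 29]
  123 = 4·29 + 7   → row C = row A − 4·row B = (7, 1, −4)   [check: 1·123 − 4·29 = 7]
  29 = 4·7 + 1   → row D = row B − 4·row C = (1, −4, 17)   [check: −4·123 + 17·29 = 1]
  7 = 7·1 + 0   → remainder 0, stop. gcd = 1 (last nonzero row D).
The gcd is 1, so 29 is invertible mod 123. The last nonzero row gives −4·123 + 17·29 = 1, so t = 17. So 29^(−1) ≡ 17 (mod 123). Verify: 29 · 17 = 493 ≡ 1 (mod 123). ✓

Final answer: 29^(−1) ≡ 17 (mod 123)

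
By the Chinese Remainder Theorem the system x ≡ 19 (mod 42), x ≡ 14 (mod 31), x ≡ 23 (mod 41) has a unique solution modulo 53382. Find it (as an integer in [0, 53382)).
The moduli 42, 31, 41 are pairwise coprime, so by the CRT there is a unique solution mod 42·31·41 = 53382.
Solve by successive substitution. Start with x ≡ 19 (mod 42).
  Combine with x ≡ 14 (mod 31): write x = 19 + 42·t and require 19 + 42·t ≡ 14 (mod 31), i.e. 42·t ≡ 14 − 19 ≡ 26 (mod 31). Since 42^(−1) ≡ 17 (mod 31) (42 ≡ 11 (mod 31)), t ≡ 17·26 ≡ 8 (mod 31). So x ≡ 19 + 42·8 = 355 (mod 1302).
  Combine with x ≡ 23 (mod 41): write x = 355 + 1302·t and require 355 + 1302·t ≡ 23 (mod 41), i.e. 1302·t ≡ 23 − 355 ≡ 37 (mod 41). Since 1302^(−1) ≡ 4 (mod 41) (1302 ≡ 31 (mod 41)), t ≡ 4·37 ≡ 25 (mod 41). So x ≡ 355 + 1302·25 = 32905 (mod 53382).
Unique solution in [0, 53382): x = 32905.

Final answer: x ≡ 32905 (mod 53382); the representative in [0, 53382) is 32905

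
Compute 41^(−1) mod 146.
41^(−1) ≡ 57 (mod 146)

Apply the extended Euclidean algorithm to (146, 41), tracking rows (r, s, t) with s·146 + t·41 = r. Each division r_prev = q·r_cur + r_new produces the new row as (previous row) − q·(current row):
  row A: (146, 1, 0)   [1·146 + 0·41 = 146]
  row B: (41, 0, 1)   [0·146 + 1·41 = 41]
  146 = 3·41 + 23   → row C = row A − 3·row B = (23, 1, −3)   [check: 1·146 − 3·41 = 23]
  41 = 1·23 + 18   → row D = row B − 1·row C = (18, −1, 4)   [check: −1·146 + 4·41 = 18]
  23 = 1·18 + 5   → row E = row C − 1·row D = (5, 2, −7)   [check: 2·146 − 7·41 = 5]
  18 = 3·5 + 3   → row F = row D − 3·row E = (3, −7, 25)   [check: −7·146 + 25·41 = 3]
  5 = 1·3 + 2   → row G = row E − 1·row F = (2, 9, −32)   [check: 9·146 − 32·41 = 2]
  3 = 1·2 + 1   → row H = row F − 1·row G = (1, −16, 57)   [check: −16·146 + 57·41 = 1]
  2 = 2·1 + 0   → remainder 0, stop. gcd = 1 (last nonzero row H).
The gcd is 1, so 41 is invertible mod 146. The last nonzero row gives −16·146 + 57·41 = 1, so t = 57. So 41^(−1) ≡ 57 (mod 146). Verify: 41 · 57 = 2337 ≡ 1 (mod 146). ✓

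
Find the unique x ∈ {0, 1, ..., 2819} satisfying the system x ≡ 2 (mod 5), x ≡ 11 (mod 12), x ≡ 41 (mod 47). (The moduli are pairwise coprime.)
x ≡ 887 (mod 2820); the representative in [0, 2820) is 887

The moduli 5, 12, 47 are pairwise coprime, so by the CRT there is a unique solution mod 5·12·47 = 2820.
Solve by successive substitution. Start with x ≡ 2 (mod 5).
  Combine with x ≡ 11 (mod 12): write x = 2 + 5·t and require 2 + 5·t ≡ 11 (mod 12), i.e. 5·t ≡ 11 − 2 ≡ 9 (mod 12). Since 5^(−1) ≡ 5 (mod 12), t ≡ 5·9 ≡ 9 (mod 12). So x ≡ 2 + 5·9 = 47 (mod 60).
  Combine with x ≡ 41 (mod 47): write x = 47 + 60·t and require 47 + 60·t ≡ 41 (mod 47), i.e. 60·t ≡ 41 − 47 ≡ 41 (mod 47). Since 60^(−1) ≡ 29 (mod 47) (60 ≡ 13 (mod 47)), t ≡ 29·41 ≡ 14 (mod 47). So x ≡ 47 + 60·14 = 887 (mod 2820).
Unique solution in [0, 2820): x = 887.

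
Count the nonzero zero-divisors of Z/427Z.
Z/427Z has 66 nonzero zero-divisors

In Z/427Z each nonzero element is either a unit (gcd with 427 is 1) or a zero-divisor (gcd > 1). The number of units is φ(427): factorise 427 = 7 · 61, so φ(427) = (7 − 1) · (61 − 1) = 6 · 60 = 360. The nonzero elements number 427 − 1 = 426. Hence the nonzero zero-divisors number 426 − 360 = 66.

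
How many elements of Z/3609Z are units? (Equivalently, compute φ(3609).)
An element a ∈ Z/3609Z is a unit iff gcd(a, 3609) = 1, so the number of units is φ(3609). φ is multiplicative, with φ(p^e) = p^e − p^(e−1). Factorise 3609 = 3^2 · 401. Then
  φ(3609) = (3^2 − 3^1) · (401 − 1) = 6 · 400 = 2400.

Final answer: Z/3609Z has φ(3609) = 2400 units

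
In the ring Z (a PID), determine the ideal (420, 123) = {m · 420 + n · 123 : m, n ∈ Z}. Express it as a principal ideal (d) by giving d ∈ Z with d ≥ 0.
In the PID Z, (a, b) is generated by gcd(a, b). Compute gcd(420, 123) with the extended Euclidean algorithm, tracking rows (r, s, t) with s·420 + t·123 = r:
  row A: (420, 1, 0)   [1·420 + 0·123 = 420]
  row B: (123, 0, 1)   [0·420 + 1·123 = 123]
  420 = 3·123 + 51   → row C = row A − 3·row B = (51, 1, −3)   [check: 1·420 − 3·123 = 51]
  123 = 2·51 + 21   → row D = row B − 2·row C = (21, −2, 7)   [check: −2·420 + 7·123 = 21]
  51 = 2·21 + 9   → row E = row C − 2·row D = (9, 5, −17)   [check: 5·420 − 17·123 = 9]
  21 = 2·9 + 3   → row F = row D − 2·row E = (3, −12, 41)   [check: −12·420 + 41·123 = 3]
  9 = 3·3 + 0   → remainder 0, stop. gcd = 3 (last nonzero row F).
So gcd(420, 123) = 3, with Bézout identity −12·420 + 41·123 = 3. Containment (⊇): the Bézout identity exhibits 3 as an element of (420, 123), giving (3) ⊆ (420, 123). Containment (⊆): since 3 | 420 and 3 | 123 (420 = 3·140, 123 = 3·41), every Z-linear combination of 420 and 123 is divisible by 3, so (420, 123) ⊆ (3). Therefore (420, 123) = (3), d = 3.

Final answer: (420, 123) = (3); d = 3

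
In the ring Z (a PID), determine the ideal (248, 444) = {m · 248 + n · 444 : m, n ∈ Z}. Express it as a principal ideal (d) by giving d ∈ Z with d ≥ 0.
In the PID Z, (a, b) is generated by gcd(a, b). Compute gcd(444, 248) with the extended Euclidean algorithm, tracking rows (r, s, t) with s·444 + t·248 = r:
  row A: (444, 1, 0)   [1·444 + 0·248 = 444]
  row B: (248, 0, 1)   [0·444 + 1·248 = 248]
  444 = 1·248 + 196   → row C = row A − 1·row B = (196, 1, −1)   [check: 1·444 − 1·248 = 196]
  248 = 1·196 + 52   → row D = row B − 1·row C = (52, −1, 2)   [check: −1·444 + 2·248 = 52]
  196 = 3·52 + 40   → row E = row C − 3·row D = (40, 4, −7)   [check: 4·444 − 7·248 = 40]
  52 = 1·40 + 12   → row F = row D − 1·row E = (12, −5, 9)   [check: −5·444 + 9·248 = 12]
  40 = 3·12 + 4   → row G = row E − 3·row F = (4, 19, −34)   [check: 19·444 − 34·248 = 4]
  12 = 3·4 + 0   → remainder 0, stop. gcd = 4 (last nonzero row G).
So gcd(248, 444) = 4, with Bézout identity 19·444 − 34·248 = 4. Containment (⊇): the Bézout identity exhibits 4 as an element of (248, 444), giving (4) ⊆ (248, 444). Containment (⊆): since 4 | 248 and 4 | 444 (248 = 4·62, 444 = 4·111), every Z-linear combination of 248 and 444 is divisible by 4, so (248, 444) ⊆ (4). Therefore (248, 444) = (4), d = 4.

Final answer: (248, 444) = (4); d = 4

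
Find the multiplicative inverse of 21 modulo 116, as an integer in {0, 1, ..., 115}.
21^(−1) ≡ 105 (mod 116)

Apply the extended Euclidean algorithm to (116, 21), tracking rows (r, s, t) with s·116 + t·21 = r. Each division r_prev = q·r_cur + r_new produces the new row as (previous row) − q·(current row):
  row A: (116, 1, 0)   [1·116 + 0·21 = 116]
  row B: (21, 0, 1)   [0·116 + 1·21 = 21]
  116 = 5·21 + 11   → row C = row A − 5·row B = (11, 1, −5)   [check: 1·116 − 5·21 = 11]
  21 = 1·11 + 10   → row D = row B − 1·row C = (10, −1, 6)   [check: −1·116 + 6·21 = 10]
  11 = 1·10 + 1   → row E = row C − 1·row D = (1, 2, −11)   [check: 2·116 − 11·21 = 1]
  10 = 10·1 + 0   → remainder 0, stop. gcd = 1 (last nonzero row E).
The gcd is 1, so 21 is invertible mod 116. The last nonzero row gives 2·116 − 11·21 = 1, so t = −11. So 21^(−1) ≡ −11 ≡ 105 (mod 116). Verify: 21 · 105 = 2205 ≡ 1 (mod 116). ✓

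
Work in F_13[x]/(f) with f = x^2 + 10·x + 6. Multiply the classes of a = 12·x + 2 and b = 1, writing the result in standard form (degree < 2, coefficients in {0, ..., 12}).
Multiply as integer polynomials: a · b = 12·x + 2. Reducing coefficients mod 13: a · b ≡ 12·x + 2. This already has degree < 2, so no reduction by f is needed. Hence a · b ≡ 12·x + 2 in F_13[x]/(f).

Final answer: a · b ≡ 12·x + 2 (mod f(x))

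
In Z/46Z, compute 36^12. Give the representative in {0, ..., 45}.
Use repeated squaring. Binary(12) = 1100. Walk through the bits of the exponent 12 left-to-right: at each bit after the leading one, square the running value, then multiply by 36 if the bit is 1 (always reducing mod 46):
  bit 1 = 1 (leading): start with 36.
  bit 2 = 1: square 36^2 = 1296 ≡ 8; bit is 1, so multiply 8·36 = 288 ≡ 12 (mod 46).
  bit 3 = 0: square 12^2 = 144 ≡ 6 (mod 46).
  bit 4 = 0: square 6^2 = 36 (mod 46).
Final value: 36^12 ≡ 36 (mod 46).

Final answer: 36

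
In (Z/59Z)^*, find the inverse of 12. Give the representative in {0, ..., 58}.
12^(−1) ≡ 5 (mod 59)

Apply the extended Euclidean algorithm to (59, 12), tracking rows (r, s, t) with s·59 + t·12 = r. Each division r_prev = q·r_cur + r_new produces the new row as (previous row) − q·(current row):
  row A: (59, 1, 0)   [1·59 + 0·12 = 59]
  row B: (12, 0, 1)   [0·59 + 1·12 = 12]
  59 = 4·12 + 11   → row C = row A − 4·row B = (11, 1, −4)   [check: 1·59 − 4·12 = 11]
  12 = 1·11 + 1   → row D = row B − 1·row C = (1, −1, 5)   [check: −1·59 + 5·12 = 1]
  11 = 11·1 + 0   → remainder 0, stop. gcd = 1 (last nonzero row D).
The gcd is 1, so 12 is invertible mod 59. The last nonzero row gives −1·59 + 5·12 = 1, so t = 5. So 12^(−1) ≡ 5 (mod 59). Verify: 12 · 5 = 60 ≡ 1 (mod 59). ✓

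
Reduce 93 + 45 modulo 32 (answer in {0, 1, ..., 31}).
10

Reduce the summands first: 93 ≡ 29, 45 ≡ 13 (mod 32), so 93 + 45 ≡ 29 + 13 (mod 32). 29 + 13 = 42; 42 = 1·32 + 10, so (93 + 45) mod 32 = 10.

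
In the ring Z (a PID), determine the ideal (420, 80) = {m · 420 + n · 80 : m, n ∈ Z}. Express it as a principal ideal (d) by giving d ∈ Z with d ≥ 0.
In the PID Z, (a, b) is generated by gcd(a, b). Compute gcd(420, 80) with the extended Euclidean algorithm, tracking rows (r, s, t) with s·420 + t·80 = r:
  row A: (420, 1, 0)   [1·420 + 0·80 = 420]
  row B: (80, 0, 1)   [0·420 + 1·80 = 80]
  420 = 5·80 + 20   → row C = row A − 5·row B = (20, 1, −5)   [check: 1·420 − 5·80 = 20]
  80 = 4·20 + 0   → remainder 0, stop. gcd = 20 (last nonzero row C).
So gcd(420, 80) = 20, with Bézout identity 1·420 − 5·80 = 20. Containment (⊇): the Bézout identity exhibits 20 as an element of (420, 80), giving (20) ⊆ (420, 80). Containment (⊆): since 20 | 420 and 20 | 80 (420 = 20·21, 80 = 20·4), every Z-linear combination of 420 and 80 is divisible by 20, so (420, 80) ⊆ (20). Therefore (420, 80) = (20), d = 20.

Final answer: (420, 80) = (20); d = 20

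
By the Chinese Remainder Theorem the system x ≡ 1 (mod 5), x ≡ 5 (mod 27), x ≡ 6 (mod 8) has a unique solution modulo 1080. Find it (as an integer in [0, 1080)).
The moduli 5, 27, 8 are pairwise coprime, so by the CRT there is a unique solution mod 5·27·8 = 1080.
Solve by successive substitution. Start with x ≡ 1 (mod 5).
  Combine with x ≡ 5 (mod 27): write x = 1 + 5·t and require 1 + 5·t ≡ 5 (mod 27), i.e. 5·t ≡ 5 − 1 ≡ 4 (mod 27). Since 5^(−1) ≡ 11 (mod 27), t ≡ 11·4 ≡ 17 (mod 27). So x ≡ 1 + 5·17 = 86 (mod 135).
  Combine with x ≡ 6 (mod 8): write x = 86 + 135·t and require 86 + 135·t ≡ 6 (mod 8), i.e. 135·t ≡ 6 − 86 ≡ 0 (mod 8). Since 135^(−1) ≡ 7 (mod 8) (135 ≡ 7 (mod 8)), t ≡ 7·0 ≡ 0 (mod 8). So x ≡ 86 + 135·0 = 86 (mod 1080).
Unique solution in [0, 1080): x = 86.

Final answer: x ≡ 86 (mod 1080); the representative in [0, 1080) is 86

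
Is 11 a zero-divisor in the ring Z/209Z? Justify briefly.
YES

gcd(11, 209) = 11 > 1, so 11 is not a unit in Z/209Z. In Z/nZ every nonzero non-unit is a zero-divisor: explicitly, take b = 209/gcd = 19 ≠ 0 (mod 209); then 11·19 = 209 = 1·209, i.e. 11·19 ≡ 0 (mod 209). So 11 is a zero-divisor.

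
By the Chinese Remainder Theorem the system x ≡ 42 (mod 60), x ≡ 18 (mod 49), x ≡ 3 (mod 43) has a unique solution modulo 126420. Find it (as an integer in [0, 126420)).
x ≡ 125262 (mod 126420); the representative in [0, 126420) is 125262

The moduli 60, 49, 43 are pairwise coprime, so by the CRT there is a unique solution mod 60·49·43 = 126420.
Solve by successive substitution. Start with x ≡ 42 (mod 60).
  Combine with x ≡ 18 (mod 49): write x = 42 + 60·t and require 42 + 60·t ≡ 18 (mod 49), i.e. 60·t ≡ 18 − 42 ≡ 25 (mod 49). Since 60^(−1) ≡ 9 (mod 49) (60 ≡ 11 (mod 49)), t ≡ 9·25 ≡ 29 (mod 49). So x ≡ 42 + 60·29 = 1782 (mod 2940).
  Combine with x ≡ 3 (mod 43): write x = 1782 + 2940·t and require 1782 + 2940·t ≡ 3 (mod 43), i.e. 2940·t ≡ 3 − 1782 ≡ 27 (mod 43). Since 2940^(−1) ≡ 35 (mod 43) (2940 ≡ 16 (mod 43)), t ≡ 35·27 ≡ 42 (mod 43). So x ≡ 1782 + 2940·42 = 125262 (mod 126420).
Unique solution in [0, 126420): x = 125262.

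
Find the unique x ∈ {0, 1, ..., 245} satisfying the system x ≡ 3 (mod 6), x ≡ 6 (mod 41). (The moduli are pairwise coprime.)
The moduli 6, 41 are pairwise coprime, so by the CRT there is a unique solution mod 6·41 = 246.
Solve by successive substitution. Start with x ≡ 3 (mod 6).
  Combine with x ≡ 6 (mod 41): write x = 3 + 6·t and require 3 + 6·t ≡ 6 (mod 41), i.e. 6·t ≡ 6 − 3 ≡ 3 (mod 41). Since 6^(−1) ≡ 7 (mod 41), t ≡ 7·3 ≡ 21 (mod 41). So x ≡ 3 + 6·21 = 129 (mod 246).
Unique solution in [0, 246): x = 129.

Final answer: x ≡ 129 (mod 246); the representative in [0, 246) is 129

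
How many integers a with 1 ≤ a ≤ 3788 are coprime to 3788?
The number of a ∈ {1, ..., 3788} with gcd(a, 3788) = 1 is by definition Euler's totient φ(3788). φ is multiplicative, with φ(p^e) = p^e − p^(e−1). Factorise 3788 = 2^2 · 947. Then
  φ(3788) = (2^2 − 2^1) · (947 − 1) = 2 · 946 = 1892.
So there are 1892 such integers.

Final answer: 1892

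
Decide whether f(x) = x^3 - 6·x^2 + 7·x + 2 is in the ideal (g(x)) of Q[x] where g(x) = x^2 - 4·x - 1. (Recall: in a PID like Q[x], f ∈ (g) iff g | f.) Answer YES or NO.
In Q[x] the ideal (g) consists of all multiples of g, so f ∈ (g) iff g | f, i.e. iff the remainder of f on division by g is 0. Divide f by g (g is monic, so eliminate the leading term of the running remainder at each step):
  leading term x^3: subtract (x)·g(x) = x^3 - 4·x^2 - x, leaving -2·x^2 + 8·x + 2
  leading term -2·x^2: subtract (-2)·g(x) = -2·x^2 + 8·x + 2, leaving 0
The remainder is 0, so f(x) = g(x) · h(x) with h(x) = x - 2. Hence g | f, i.e. f ∈ (g).

Final answer: YES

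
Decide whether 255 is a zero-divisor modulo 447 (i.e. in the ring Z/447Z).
YES

gcd(255, 447) = 3 > 1, so 255 is not a unit in Z/447Z. In Z/nZ every nonzero non-unit is a zero-divisor: explicitly, take b = 447/gcd = 149 ≠ 0 (mod 447); then 255·149 = 37995 = 85·447, i.e. 255·149 ≡ 0 (mod 447). So 255 is a zero-divisor.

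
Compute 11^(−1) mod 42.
Apply the extended Euclidean algorithm to (42, 11), tracking rows (r, s, t) with s·42 + t·11 = r. Each division r_prev = q·r_cur + r_new produces the new row as (previous row) − q·(current row):
  row A: (42, 1, 0)   [1·42 + 0·11 = 42]
  row B: (11, 0, 1)   [0·42 + 1·11 = 11]
  42 = 3·11 + 9   → row C = row A − 3·row B = (9, 1, −3)   [check: 1·42 − 3·11 = 9]
  11 = 1·9 + 2   → row D = row B − 1·row C = (2, −1, 4)   [check: −1·42 + 4·11 = 2]
  9 = 4·2 + 1   → row E = row C − 4·row D = (1, 5, −19)   [check: 5·42 − 19·11 = 1]
  2 = 2·1 + 0   → remainder 0, stop. gcd = 1 (last nonzero row E).
The gcd is 1, so 11 is invertible mod 42. The last nonzero row gives 5·42 − 19·11 = 1, so t = −19. So 11^(−1) ≡ −19 ≡ 23 (mod 42). Verify: 11 · 23 = 253 ≡ 1 (mod 42). ✓

Final answer: 11^(−1) ≡ 23 (mod 42)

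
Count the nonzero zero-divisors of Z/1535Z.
In Z/1535Z each nonzero element is either a unit (gcd with 1535 is 1) or a zero-divisor (gcd > 1). The number of units is φ(1535): factorise 1535 = 5 · 307, so φ(1535) = (5 − 1) · (307 − 1) = 4 · 306 = 1224. The nonzero elements number 1535 − 1 = 1534. Hence the nonzero zero-divisors number 1534 − 1224 = 310.

Final answer: Z/1535Z has 310 nonzero zero-divisors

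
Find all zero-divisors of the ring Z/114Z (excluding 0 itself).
nonzero zero-divisors of Z/114Z = {2, 3, 4, 6, 8, 9, 10, 12, 14, 15, 16, 18, 19, 20, 21, 22, 24, 26, 27, 28, 30, 32, 33, 34, 36, 38, 39, 40, 42, 44, 45, 46, 48, 50, 51, 52, 54, 56, 57, 58, 60, 62, 63, 64, 66, 68, 69, 70, 72, 74, 75, 76, 78, 80, 81, 82, 84, 86, 87, 88, 90, 92, 93, 94, 95, 96, 98, 99, 100, 102, 104, 105, 106, 108, 110, 111, 112}

An element a ∈ Z/114Z (with a ≠ 0) is a zero-divisor iff gcd(a, 114) > 1 (because a is a unit precisely when gcd(a, n) = 1, and in Z/nZ every nonzero, non-unit element is a zero-divisor). Scan a = 1, ..., 113 and keep those with gcd(a, 114) > 1:
  gcd(2, 114) = 2, gcd(3, 114) = 3, gcd(4, 114) = 2, gcd(6, 114) = 6, gcd(8, 114) = 2, gcd(9, 114) = 3, gcd(10, 114) = 2, gcd(12, 114) = 6, gcd(14, 114) = 2, gcd(15, 114) = 3, gcd(16, 114) = 2, gcd(18, 114) = 6, gcd(19, 114) = 19, gcd(20, 114) = 2, gcd(21, 114) = 3, gcd(22, 114) = 2, gcd(24, 114) = 6, gcd(26, 114) = 2, gcd(27, 114) = 3, gcd(28, 114) = 2, gcd(30, 114) = 6, gcd(32, 114) = 2, gcd(33, 114) = 3, gcd(34, 114) = 2, gcd(36, 114) = 6, gcd(38, 114) = 38, gcd(39, 114) = 3, gcd(40, 114) = 2, gcd(42, 114) = 6, gcd(44, 114) = 2, gcd(45, 114) = 3, gcd(46, 114) = 2, gcd(48, 114) = 6, gcd(50, 114) = 2, gcd(51, 114) = 3, gcd(52, 114) = 2, gcd(54, 114) = 6, gcd(56, 114) = 2, gcd(57, 114) = 57, gcd(58, 114) = 2, gcd(60, 114) = 6, gcd(62, 114) = 2, gcd(63, 114) = 3, gcd(64, 114) = 2, gcd(66, 114) = 6, gcd(68, 114) = 2, gcd(69, 114) = 3, gcd(70, 114) = 2, gcd(72, 114) = 6, gcd(74, 114) = 2, gcd(75, 114) = 3, gcd(76, 114) = 38, gcd(78, 114) = 6, gcd(80, 114) = 2, gcd(81, 114) = 3, gcd(82, 114) = 2, gcd(84, 114) = 6, gcd(86, 114) = 2, gcd(87, 114) = 3, gcd(88, 114) = 2, gcd(90, 114) = 6, gcd(92, 114) = 2, gcd(93, 114) = 3, gcd(94, 114) = 2, gcd(95, 114) = 19, gcd(96, 114) = 6, gcd(98, 114) = 2, gcd(99, 114) = 3, gcd(100, 114) = 2, gcd(102, 114) = 6, gcd(104, 114) = 2, gcd(105, 114) = 3, gcd(106, 114) = 2, gcd(108, 114) = 6, gcd(110, 114) = 2, gcd(111, 114) = 3, gcd(112, 114) = 2.
All other a ∈ {1, ..., 113} have gcd(a, 114) = 1 and are units. So the nonzero zero-divisors are exactly the 77 values of a appearing in this scan.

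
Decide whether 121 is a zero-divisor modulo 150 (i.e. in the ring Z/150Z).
gcd(121, 150) = 1, so 121 is a unit in Z/150Z (it has a multiplicative inverse). A unit cannot be a zero-divisor: if 121·b ≡ 0 then multiplying both sides by 121^(−1) gives b ≡ 0. So 121 is not a zero-divisor.

Final answer: NO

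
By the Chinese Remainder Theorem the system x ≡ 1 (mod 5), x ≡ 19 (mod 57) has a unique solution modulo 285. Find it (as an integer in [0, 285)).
x ≡ 76 (mod 285); the representative in [0, 285) is 76

The moduli 5, 57 are pairwise coprime, so by the CRT there is a unique solution mod 5·57 = 285.
Solve by successive substitution. Start with x ≡ 1 (mod 5).
  Combine with x ≡ 19 (mod 57): write x = 1 + 5·t and require 1 + 5·t ≡ 19 (mod 57), i.e. 5·t ≡ 19 − 1 ≡ 18 (mod 57). Since 5^(−1) ≡ 23 (mod 57), t ≡ 23·18 ≡ 15 (mod 57). So x ≡ 1 + 5·15 = 76 (mod 285).
Unique solution in [0, 285): x = 76.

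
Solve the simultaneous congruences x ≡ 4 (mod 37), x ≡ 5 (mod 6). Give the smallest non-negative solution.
x ≡ 41 (mod 222); the representative in [0, 222) is 41

The moduli 37, 6 are pairwise coprime, so by the CRT there is a unique solution mod 37·6 = 222.
Solve by successive substitution. Start with x ≡ 4 (mod 37).
  Combine with x ≡ 5 (mod 6): write x = 4 + 37·t and require 4 + 37·t ≡ 5 (mod 6), i.e. 37·t ≡ 5 − 4 ≡ 1 (mod 6). Since 37^(−1) ≡ 1 (mod 6) (37 ≡ 1 (mod 6)), t ≡ 1·1 ≡ 1 (mod 6). So x ≡ 4 + 37·1 = 41 (mod 222).
Unique solution in [0, 222): x = 41.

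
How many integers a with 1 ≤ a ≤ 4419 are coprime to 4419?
2940

The number of a ∈ {1, ..., 4419} with gcd(a, 4419) = 1 is by definition Euler's totient φ(4419). φ is multiplicative, with φ(p^e) = p^e − p^(e−1). Factorise 4419 = 3^2 · 491. Then
  φ(4419) = (3^2 − 3^1) · (491 − 1) = 6 · 490 = 2940.
So there are 2940 such integers.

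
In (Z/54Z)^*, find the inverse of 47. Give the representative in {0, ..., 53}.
47^(−1) ≡ 23 (mod 54)

Apply the extended Euclidean algorithm to (54, 47), tracking rows (r, s, t) with s·54 + t·47 = r. Each division r_prev = q·r_cur + r_new produces the new row as (previous row) − q·(current row):
  row A: (54, 1, 0)   [1·54 + 0·47 = 54]
  row B: (47, 0, 1)   [0·54 + 1·47 = 47]
  54 = 1·47 + 7   → row C = row A − 1·row B = (7, 1, −1)   [check: 1·54 − 1·47 = 7]
  47 = 6·7 + 5   → row D = row B − 6·row C = (5, −6, 7)   [check: −6·54 + 7·47 = 5]
  7 = 1·5 + 2   → row E = row C − 1·row D = (2, 7, −8)   [check: 7·54 − 8·47 = 2]
  5 = 2·2 + 1   → row F = row D − 2·row E = (1, −20, 23)   [check: −20·54 + 23·47 = 1]
  2 = 2·1 + 0   → remainder 0, stop. gcd = 1 (last nonzero row F).
The gcd is 1, so 47 is invertible mod 54. The last nonzero row gives −20·54 + 23·47 = 1, so t = 23. So 47^(−1) ≡ 23 (mod 54). Verify: 47 · 23 = 1081 ≡ 1 (mod 54). ✓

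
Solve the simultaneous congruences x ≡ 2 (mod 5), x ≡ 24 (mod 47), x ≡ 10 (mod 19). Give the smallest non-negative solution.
The moduli 5, 47, 19 are pairwise coprime, so by the CRT there is a unique solution mod 5·47·19 = 4465.
Solve by successive substitution. Start with x ≡ 2 (mod 5).
  Combine with x ≡ 24 (mod 47): write x = 2 + 5·t and require 2 + 5·t ≡ 24 (mod 47), i.e. 5·t ≡ 24 − 2 ≡ 22 (mod 47). Since 5^(−1) ≡ 19 (mod 47), t ≡ 19·22 ≡ 42 (mod 47). So x ≡ 2 + 5·42 = 212 (mod 235).
  Combine with x ≡ 10 (mod 19): write x = 212 + 235·t and require 212 + 235·t ≡ 10 (mod 19), i.e. 235·t ≡ 10 − 212 ≡ 7 (mod 19). Since 235^(−1) ≡ 11 (mod 19) (235 ≡ 7 (mod 19)), t ≡ 11·7 ≡ 1 (mod 19). So x ≡ 212 + 235·1 = 447 (mod 4465).
Unique solution in [0, 4465): x = 447.

Final answer: x ≡ 447 (mod 4465); the representative in [0, 4465) is 447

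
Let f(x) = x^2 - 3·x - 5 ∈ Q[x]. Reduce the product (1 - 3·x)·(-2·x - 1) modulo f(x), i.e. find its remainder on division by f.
a · b ≡ 19·x + 29 (mod f(x))

First multiply in Q[x] without reducing: a · b = 6·x^2 + x - 1. Now divide by f(x) = x^2 - 3·x - 5, eliminating the leading term at each step:
  leading term 6·x^2: subtract (6)·f(x) = 6·x^2 - 18·x - 30, leaving 19·x + 29
The degree is now < 2, so this is the remainder. Hence a · b ≡ 19·x + 29 in Q[x]/(f).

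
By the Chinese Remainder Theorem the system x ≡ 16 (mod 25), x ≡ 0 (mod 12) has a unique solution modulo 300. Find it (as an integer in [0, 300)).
The moduli 25, 12 are pairwise coprime, so by the CRT there is a unique solution mod 25·12 = 300.
Solve by successive substitution. Start with x ≡ 16 (mod 25).
  Combine with x ≡ 0 (mod 12): write x = 16 + 25·t and require 16 + 25·t ≡ 0 (mod 12), i.e. 25·t ≡ 0 − 16 ≡ 8 (mod 12). Since 25^(−1) ≡ 1 (mod 12) (25 ≡ 1 (mod 12)), t ≡ 1·8 ≡ 8 (mod 12). So x ≡ 16 + 25·8 = 216 (mod 300).
Unique solution in [0, 300): x = 216.

Final answer: x ≡ 216 (mod 300); the representative in [0, 300) is 216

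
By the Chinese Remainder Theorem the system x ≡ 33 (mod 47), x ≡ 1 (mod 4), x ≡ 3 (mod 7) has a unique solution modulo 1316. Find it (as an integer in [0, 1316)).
x ≡ 409 (mod 1316); the representative in [0, 1316) is 409

The moduli 47, 4, 7 are pairwise coprime, so by the CRT there is a unique solution mod 47·4·7 = 1316.
Solve by successive substitution. Start with x ≡ 33 (mod 47).
  Combine with x ≡ 1 (mod 4): write x = 33 + 47·t and require 33 + 47·t ≡ 1 (mod 4), i.e. 47·t ≡ 1 − 33 ≡ 0 (mod 4). Since 47^(−1) ≡ 3 (mod 4) (47 ≡ 3 (mod 4)), t ≡ 3·0 ≡ 0 (mod 4). So x ≡ 33 + 47·0 = 33 (mod 188).
  Combine with x ≡ 3 (mod 7): write x = 33 + 188·t and require 33 + 188·t ≡ 3 (mod 7), i.e. 188·t ≡ 3 − 33 ≡ 5 (mod 7). Since 188^(−1) ≡ 6 (mod 7) (188 ≡ 6 (mod 7)), t ≡ 6·5 ≡ 2 (mod 7). So x ≡ 33 + 188·2 = 409 (mod 1316).
Unique solution in [0, 1316): x = 409.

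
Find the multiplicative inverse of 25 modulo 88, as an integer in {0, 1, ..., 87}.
25^(−1) ≡ 81 (mod 88)

Apply the extended Euclidean algorithm to (88, 25), tracking rows (r, s, t) with s·88 + t·25 = r. Each division r_prev = q·r_cur + r_new produces the new row as (previous row) − q·(current row):
  row A: (88, 1, 0)   [1·88 + 0·25 = 88]
  row B: (25, 0, 1)   [0·88 + 1·25 = 25]
  88 = 3·25 + 13   → row C = row A − 3·row B = (13, 1, −3)   [check: 1·88 − 3·25 = 13]
  25 = 1·13 + 12   → row D = row B − 1·row C = (12, −1, 4)   [check: −1·88 + 4·25 = 12]
  13 = 1·12 + 1   → row E = row C − 1·row D = (1, 2, −7)   [check: 2·88 − 7·25 = 1]
  12 = 12·1 + 0   → remainder 0, stop. gcd = 1 (last nonzero row E).
The gcd is 1, so 25 is invertible mod 88. The last nonzero row gives 2·88 − 7·25 = 1, so t = −7. So 25^(−1) ≡ −7 ≡ 81 (mod 88). Verify: 25 · 81 = 2025 ≡ 1 (mod 88). ✓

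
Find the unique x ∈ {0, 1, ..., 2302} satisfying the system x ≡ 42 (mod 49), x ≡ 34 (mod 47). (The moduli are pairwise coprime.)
x ≡ 2149 (mod 2303); the representative in [0, 2303) is 2149

The moduli 49, 47 are pairwise coprime, so by the CRT there is a unique solution mod 49·47 = 2303.
Solve by successive substitution. Start with x ≡ 42 (mod 49).
  Combine with x ≡ 34 (mod 47): write x = 42 + 49·t and require 42 + 49·t ≡ 34 (mod 47), i.e. 49·t ≡ 34 − 42 ≡ 39 (mod 47). Since 49^(−1) ≡ 24 (mod 47) (49 ≡ 2 (mod 47)), t ≡ 24·39 ≡ 43 (mod 47). So x ≡ 42 + 49·43 = 2149 (mod 2303).
Unique solution in [0, 2303): x = 2149.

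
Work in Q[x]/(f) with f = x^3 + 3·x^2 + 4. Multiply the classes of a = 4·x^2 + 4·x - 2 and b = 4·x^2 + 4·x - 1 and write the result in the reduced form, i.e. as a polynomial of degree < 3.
First multiply in Q[x] without reducing: a · b = 16·x^4 + 32·x^3 + 4·x^2 - 12·x + 2. Now divide by f(x) = x^3 + 3·x^2 + 4, eliminating the leading term at each step:
  leading term 16·x^4: subtract (16·x)·f(x) = 16·x^4 + 48·x^3 + 64·x, leaving -16·x^3 + 4·x^2 - 76·x + 2
  leading term -16·x^3: subtract (-16)·f(x) = -16·x^3 - 48·x^2 - 64, leaving 52·x^2 - 76·x + 66
The degree is now < 3, so this is the remainder. Hence a · b ≡ 52·x^2 - 76·x + 66 in Q[x]/(f).

Final answer: a · b ≡ 52·x^2 - 76·x + 66 (mod f(x))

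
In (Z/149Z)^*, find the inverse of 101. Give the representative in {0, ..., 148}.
101^(−1) ≡ 90 (mod 149)

Apply the extended Euclidean algorithm to (149, 101), tracking rows (r, s, t) with s·149 + t·101 = r. Each division r_prev = q·r_cur + r_new produces the new row as (previous row) − q·(current row):
  row A: (149, 1, 0)   [1·149 + 0·101 = 149]
  row B: (101, 0, 1)   [0·149 + 1·101 = 101]
  149 = 1·101 + 48   → row C = row A − 1·row B = (48, 1, −1)   [check: 1·149 − 1·101 = 48]
  101 = 2·48 + 5   → row D = row B − 2·row C = (5, −2, 3)   [check: −2·149 + 3·101 = 5]
  48 = 9·5 + 3   → row E = row C − 9·row D = (3, 19, −28)   [check: 19·149 − 28·101 = 3]
  5 = 1·3 + 2   → row F = row D − 1·row E = (2, −21, 31)   [check: −21·149 + 31·101 = 2]
  3 = 1·2 + 1   → row G = row E − 1·row F = (1, 40, −59)   [check: 40·149 − 59·101 = 1]
  2 = 2·1 + 0   → remainder 0, stop. gcd = 1 (last nonzero row G).
The gcd is 1, so 101 is invertible mod 149. The last nonzero row gives 40·149 − 59·101 = 1, so t = −59. So 101^(−1) ≡ −59 ≡ 90 (mod 149). Verify: 101 · 90 = 9090 ≡ 1 (mod 149). ✓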